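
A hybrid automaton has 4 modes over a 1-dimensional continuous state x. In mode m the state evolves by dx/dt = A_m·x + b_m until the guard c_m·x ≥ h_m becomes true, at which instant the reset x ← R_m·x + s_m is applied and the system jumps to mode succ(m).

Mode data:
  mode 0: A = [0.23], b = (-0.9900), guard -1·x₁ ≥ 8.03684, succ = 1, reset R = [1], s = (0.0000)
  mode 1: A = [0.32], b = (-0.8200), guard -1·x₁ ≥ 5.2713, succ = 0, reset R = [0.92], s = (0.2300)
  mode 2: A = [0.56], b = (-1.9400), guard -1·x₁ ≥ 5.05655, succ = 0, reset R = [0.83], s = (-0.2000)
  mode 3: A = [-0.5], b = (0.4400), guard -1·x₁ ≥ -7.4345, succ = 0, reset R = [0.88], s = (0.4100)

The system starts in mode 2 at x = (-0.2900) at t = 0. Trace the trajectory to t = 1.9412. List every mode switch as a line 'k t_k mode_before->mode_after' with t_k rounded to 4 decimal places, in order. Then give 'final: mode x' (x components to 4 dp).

Mode 2: guard c·x = 5.0565 hit at Δt = 1.4636 (t = 1.4636), x⁻ = (-5.0565) → reset → x⁺ = (-4.3969), jump to mode 0
Mode 0: flow for 0.4776 to horizon, guard not reached → x = (-5.4072)

1 1.4636 2->0
final: 0 -5.4072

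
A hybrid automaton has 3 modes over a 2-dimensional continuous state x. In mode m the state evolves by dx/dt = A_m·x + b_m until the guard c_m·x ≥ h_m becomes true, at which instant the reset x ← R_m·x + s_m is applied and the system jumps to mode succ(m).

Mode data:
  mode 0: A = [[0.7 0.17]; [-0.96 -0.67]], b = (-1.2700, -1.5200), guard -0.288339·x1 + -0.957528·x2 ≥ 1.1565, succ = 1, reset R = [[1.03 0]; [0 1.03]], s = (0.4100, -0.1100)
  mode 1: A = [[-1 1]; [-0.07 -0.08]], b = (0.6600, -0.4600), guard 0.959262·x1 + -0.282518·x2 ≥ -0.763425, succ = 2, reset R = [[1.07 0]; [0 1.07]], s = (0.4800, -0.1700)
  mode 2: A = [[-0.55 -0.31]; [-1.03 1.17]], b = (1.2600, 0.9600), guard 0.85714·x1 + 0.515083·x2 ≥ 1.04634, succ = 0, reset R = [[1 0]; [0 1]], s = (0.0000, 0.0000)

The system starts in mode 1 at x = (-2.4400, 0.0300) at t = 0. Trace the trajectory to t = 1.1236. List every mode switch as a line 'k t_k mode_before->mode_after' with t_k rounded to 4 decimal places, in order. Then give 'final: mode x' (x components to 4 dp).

Mode 1: guard c·x = -0.7634 hit at Δt = 0.7494 (t = 0.7494), x⁻ = (-0.8631, -0.2284) → reset → x⁺ = (-0.4435, -0.4144), jump to mode 2
Mode 2: flow for 0.3742 to horizon, guard not reached → x = (0.0910, -0.1026)

1 0.7494 1->2
final: 2 0.0910 -0.1026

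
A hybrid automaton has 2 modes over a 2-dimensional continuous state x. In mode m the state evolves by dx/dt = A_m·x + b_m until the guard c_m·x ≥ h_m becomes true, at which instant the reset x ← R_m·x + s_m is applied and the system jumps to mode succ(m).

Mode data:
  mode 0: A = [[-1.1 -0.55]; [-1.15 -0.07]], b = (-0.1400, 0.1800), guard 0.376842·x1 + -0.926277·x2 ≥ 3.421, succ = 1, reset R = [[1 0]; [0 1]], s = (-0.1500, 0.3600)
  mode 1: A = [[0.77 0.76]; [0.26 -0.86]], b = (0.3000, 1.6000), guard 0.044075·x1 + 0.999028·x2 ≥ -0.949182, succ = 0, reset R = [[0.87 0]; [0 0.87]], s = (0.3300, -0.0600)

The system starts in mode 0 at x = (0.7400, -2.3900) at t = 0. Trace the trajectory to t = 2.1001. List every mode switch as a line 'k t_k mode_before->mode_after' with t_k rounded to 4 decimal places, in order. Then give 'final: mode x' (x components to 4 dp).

Mode 0: guard c·x = 3.4210 hit at Δt = 1.1782 (t = 1.1782), x⁻ = (1.1478, -3.2263) → reset → x⁺ = (0.9978, -2.8663), jump to mode 1
Mode 1: guard c·x = -0.9492 hit at Δt = 0.5544 (t = 1.7326), x⁻ = (0.7310, -0.9824) → reset → x⁺ = (0.9659, -0.9146), jump to mode 0
Mode 0: flow for 0.3675 to horizon, guard not reached → x = (0.7797, -1.1856)

1 1.1782 0->1
2 1.7326 1->0
final: 0 0.7797 -1.1856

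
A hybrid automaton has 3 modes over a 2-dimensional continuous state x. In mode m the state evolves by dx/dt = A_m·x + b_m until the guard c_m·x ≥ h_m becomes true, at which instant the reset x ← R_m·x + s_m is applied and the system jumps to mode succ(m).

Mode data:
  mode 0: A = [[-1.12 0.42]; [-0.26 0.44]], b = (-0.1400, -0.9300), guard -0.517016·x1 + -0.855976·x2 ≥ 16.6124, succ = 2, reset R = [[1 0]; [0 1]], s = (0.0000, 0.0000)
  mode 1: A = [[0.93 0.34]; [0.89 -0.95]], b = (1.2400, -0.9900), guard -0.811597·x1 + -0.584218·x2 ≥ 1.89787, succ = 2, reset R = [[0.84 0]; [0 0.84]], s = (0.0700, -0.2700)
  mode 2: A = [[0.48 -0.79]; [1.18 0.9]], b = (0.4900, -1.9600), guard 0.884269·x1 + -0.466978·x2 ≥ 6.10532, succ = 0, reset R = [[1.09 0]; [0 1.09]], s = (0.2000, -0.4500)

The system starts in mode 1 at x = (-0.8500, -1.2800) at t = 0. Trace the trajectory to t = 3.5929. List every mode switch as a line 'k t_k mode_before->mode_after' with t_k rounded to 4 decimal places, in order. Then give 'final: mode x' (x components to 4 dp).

1 1.5407 1->2
2 2.5471 2->0
final: 0 -1.7563 -13.6994

Mode 1: guard c·x = 1.8979 hit at Δt = 1.5407 (t = 1.5407), x⁻ = (-1.0629, -1.7719) → reset → x⁺ = (-0.8229, -1.7584), jump to mode 2
Mode 2: guard c·x = 6.1053 hit at Δt = 1.0064 (t = 2.5471), x⁻ = (3.4133, -6.6107) → reset → x⁺ = (3.9205, -7.6556), jump to mode 0
Mode 0: flow for 1.0458 to horizon, guard not reached → x = (-1.7563, -13.6994)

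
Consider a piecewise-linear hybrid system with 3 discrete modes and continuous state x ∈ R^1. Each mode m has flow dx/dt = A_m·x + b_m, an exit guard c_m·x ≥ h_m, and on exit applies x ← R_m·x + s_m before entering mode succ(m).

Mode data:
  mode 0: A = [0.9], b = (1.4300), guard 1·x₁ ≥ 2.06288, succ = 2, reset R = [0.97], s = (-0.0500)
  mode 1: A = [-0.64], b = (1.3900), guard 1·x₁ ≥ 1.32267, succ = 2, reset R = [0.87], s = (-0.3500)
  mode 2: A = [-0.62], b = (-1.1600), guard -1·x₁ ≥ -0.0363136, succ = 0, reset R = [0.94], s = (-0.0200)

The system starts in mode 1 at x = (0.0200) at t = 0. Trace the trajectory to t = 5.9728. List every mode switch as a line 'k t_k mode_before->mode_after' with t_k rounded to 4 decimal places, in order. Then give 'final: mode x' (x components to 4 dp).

1 1.4528 1->2
2 1.9964 2->0
3 2.9112 0->2
4 4.0323 2->0
5 4.9471 0->2
final: 2 0.1525

Mode 1: guard c·x = 1.3227 hit at Δt = 1.4528 (t = 1.4528), x⁻ = (1.3227) → reset → x⁺ = (0.8007), jump to mode 2
Mode 2: guard c·x = -0.0363 hit at Δt = 0.5436 (t = 1.9964), x⁻ = (0.0363) → reset → x⁺ = (0.0141), jump to mode 0
Mode 0: guard c·x = 2.0629 hit at Δt = 0.9148 (t = 2.9112), x⁻ = (2.0629) → reset → x⁺ = (1.9510), jump to mode 2
Mode 2: guard c·x = -0.0363 hit at Δt = 1.1211 (t = 4.0323), x⁻ = (0.0363) → reset → x⁺ = (0.0141), jump to mode 0
Mode 0: guard c·x = 2.0629 hit at Δt = 0.9148 (t = 4.9471), x⁻ = (2.0629) → reset → x⁺ = (1.9510), jump to mode 2
Mode 2: flow for 1.0257 to horizon, guard not reached → x = (0.1525)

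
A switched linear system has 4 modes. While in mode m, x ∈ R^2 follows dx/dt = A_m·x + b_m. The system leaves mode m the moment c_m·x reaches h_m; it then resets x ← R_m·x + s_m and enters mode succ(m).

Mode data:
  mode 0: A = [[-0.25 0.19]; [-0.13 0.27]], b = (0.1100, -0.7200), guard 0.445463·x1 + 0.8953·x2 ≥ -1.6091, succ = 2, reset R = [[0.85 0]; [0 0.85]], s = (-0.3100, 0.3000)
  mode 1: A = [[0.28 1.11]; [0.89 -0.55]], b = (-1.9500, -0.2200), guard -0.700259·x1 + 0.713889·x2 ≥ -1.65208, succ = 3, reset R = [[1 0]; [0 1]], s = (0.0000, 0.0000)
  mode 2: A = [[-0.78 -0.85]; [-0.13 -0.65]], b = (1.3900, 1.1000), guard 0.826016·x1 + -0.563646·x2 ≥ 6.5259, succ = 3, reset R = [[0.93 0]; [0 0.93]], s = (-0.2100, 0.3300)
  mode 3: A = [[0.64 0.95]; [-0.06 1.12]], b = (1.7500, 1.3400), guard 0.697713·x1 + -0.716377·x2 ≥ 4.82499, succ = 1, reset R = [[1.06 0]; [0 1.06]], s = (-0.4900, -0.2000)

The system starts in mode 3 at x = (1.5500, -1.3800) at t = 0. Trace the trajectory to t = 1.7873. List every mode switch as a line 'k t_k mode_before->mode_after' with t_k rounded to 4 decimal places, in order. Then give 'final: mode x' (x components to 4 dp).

1 1.4614 3->1
final: 1 2.7386 -1.7384

Mode 3: guard c·x = 4.8250 hit at Δt = 1.4614 (t = 1.4614), x⁻ = (4.1610, -2.6827) → reset → x⁺ = (3.9206, -3.0437), jump to mode 1
Mode 1: flow for 0.3259 to horizon, guard not reached → x = (2.7386, -1.7384)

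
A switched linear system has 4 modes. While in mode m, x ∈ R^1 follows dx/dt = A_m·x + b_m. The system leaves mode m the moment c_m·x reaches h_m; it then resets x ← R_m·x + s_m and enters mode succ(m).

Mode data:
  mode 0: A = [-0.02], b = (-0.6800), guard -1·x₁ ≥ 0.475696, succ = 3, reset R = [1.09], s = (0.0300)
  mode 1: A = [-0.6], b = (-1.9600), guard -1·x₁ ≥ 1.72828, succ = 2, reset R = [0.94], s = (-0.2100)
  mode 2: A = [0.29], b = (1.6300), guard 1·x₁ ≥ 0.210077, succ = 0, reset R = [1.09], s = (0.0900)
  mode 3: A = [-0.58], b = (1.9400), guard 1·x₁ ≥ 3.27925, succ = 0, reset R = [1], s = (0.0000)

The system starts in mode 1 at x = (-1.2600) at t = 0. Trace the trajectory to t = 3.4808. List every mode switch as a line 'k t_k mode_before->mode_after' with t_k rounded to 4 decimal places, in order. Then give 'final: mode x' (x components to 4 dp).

1 0.4429 1->2
2 1.9319 2->0
3 3.1033 0->3
final: 3 0.2653

Mode 1: guard c·x = 1.7283 hit at Δt = 0.4429 (t = 0.4429), x⁻ = (-1.7283) → reset → x⁺ = (-1.8346), jump to mode 2
Mode 2: guard c·x = 0.2101 hit at Δt = 1.4890 (t = 1.9319), x⁻ = (0.2101) → reset → x⁺ = (0.3190), jump to mode 0
Mode 0: guard c·x = 0.4757 hit at Δt = 1.1714 (t = 3.1033), x⁻ = (-0.4757) → reset → x⁺ = (-0.4885), jump to mode 3
Mode 3: flow for 0.3775 to horizon, guard not reached → x = (0.2653)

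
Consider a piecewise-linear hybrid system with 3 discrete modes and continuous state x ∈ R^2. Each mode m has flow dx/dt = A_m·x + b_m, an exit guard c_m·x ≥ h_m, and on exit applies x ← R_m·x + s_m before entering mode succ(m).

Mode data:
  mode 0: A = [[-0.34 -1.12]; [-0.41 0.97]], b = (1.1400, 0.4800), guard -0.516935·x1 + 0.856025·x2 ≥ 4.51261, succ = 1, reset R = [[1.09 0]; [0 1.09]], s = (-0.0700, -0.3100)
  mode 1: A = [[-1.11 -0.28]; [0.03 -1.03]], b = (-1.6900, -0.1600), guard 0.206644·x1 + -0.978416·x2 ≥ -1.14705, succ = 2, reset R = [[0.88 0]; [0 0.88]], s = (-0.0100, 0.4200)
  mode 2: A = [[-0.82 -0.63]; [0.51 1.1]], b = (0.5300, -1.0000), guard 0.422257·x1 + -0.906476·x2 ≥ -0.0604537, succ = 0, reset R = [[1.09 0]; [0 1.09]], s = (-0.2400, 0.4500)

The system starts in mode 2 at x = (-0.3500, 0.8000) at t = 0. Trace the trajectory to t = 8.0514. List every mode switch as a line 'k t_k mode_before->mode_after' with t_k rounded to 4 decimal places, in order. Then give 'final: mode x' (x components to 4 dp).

Mode 2: guard c·x = -0.0605 hit at Δt = 1.3680 (t = 1.3680), x⁻ = (0.0884, 0.1079) → reset → x⁺ = (-0.1436, 0.5676), jump to mode 0
Mode 0: guard c·x = 4.5126 hit at Δt = 1.4876 (t = 2.8556), x⁻ = (-1.5232, 4.3518) → reset → x⁺ = (-1.7303, 4.4334), jump to mode 1
Mode 1: guard c·x = -1.1470 hit at Δt = 1.5091 (t = 4.3647), x⁻ = (-1.9087, 0.7692) → reset → x⁺ = (-1.6896, 1.0969), jump to mode 2
Mode 2: guard c·x = -0.0605 hit at Δt = 1.3659 (t = 5.7306), x⁻ = (-0.3544, -0.0984) → reset → x⁺ = (-0.6263, 0.3427), jump to mode 0
Mode 0: guard c·x = 4.5126 hit at Δt = 1.5948 (t = 7.3253), x⁻ = (-1.6509, 4.2747) → reset → x⁺ = (-1.8695, 4.3494), jump to mode 1
Mode 1: flow for 0.7261 to horizon, guard not reached → x = (-2.0743, 1.9459)

1 1.3680 2->0
2 2.8556 0->1
3 4.3647 1->2
4 5.7306 2->0
5 7.3253 0->1
final: 1 -2.0743 1.9459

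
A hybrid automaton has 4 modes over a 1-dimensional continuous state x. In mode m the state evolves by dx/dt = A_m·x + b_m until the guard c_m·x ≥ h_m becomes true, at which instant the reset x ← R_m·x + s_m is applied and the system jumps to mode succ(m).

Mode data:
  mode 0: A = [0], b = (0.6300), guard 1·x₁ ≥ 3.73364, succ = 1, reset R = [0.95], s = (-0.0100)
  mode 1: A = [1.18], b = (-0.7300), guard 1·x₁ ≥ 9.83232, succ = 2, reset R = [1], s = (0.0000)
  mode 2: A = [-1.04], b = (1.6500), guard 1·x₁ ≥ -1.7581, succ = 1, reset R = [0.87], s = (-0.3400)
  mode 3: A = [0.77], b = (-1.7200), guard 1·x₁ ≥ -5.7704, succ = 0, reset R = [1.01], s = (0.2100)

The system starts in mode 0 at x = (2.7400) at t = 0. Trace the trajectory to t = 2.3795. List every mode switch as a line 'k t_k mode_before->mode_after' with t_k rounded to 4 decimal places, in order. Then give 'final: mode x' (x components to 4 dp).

1 1.5772 0->1
final: 1 8.1397

Mode 0: guard c·x = 3.7336 hit at Δt = 1.5772 (t = 1.5772), x⁻ = (3.7336) → reset → x⁺ = (3.5370), jump to mode 1
Mode 1: flow for 0.8023 to horizon, guard not reached → x = (8.1397)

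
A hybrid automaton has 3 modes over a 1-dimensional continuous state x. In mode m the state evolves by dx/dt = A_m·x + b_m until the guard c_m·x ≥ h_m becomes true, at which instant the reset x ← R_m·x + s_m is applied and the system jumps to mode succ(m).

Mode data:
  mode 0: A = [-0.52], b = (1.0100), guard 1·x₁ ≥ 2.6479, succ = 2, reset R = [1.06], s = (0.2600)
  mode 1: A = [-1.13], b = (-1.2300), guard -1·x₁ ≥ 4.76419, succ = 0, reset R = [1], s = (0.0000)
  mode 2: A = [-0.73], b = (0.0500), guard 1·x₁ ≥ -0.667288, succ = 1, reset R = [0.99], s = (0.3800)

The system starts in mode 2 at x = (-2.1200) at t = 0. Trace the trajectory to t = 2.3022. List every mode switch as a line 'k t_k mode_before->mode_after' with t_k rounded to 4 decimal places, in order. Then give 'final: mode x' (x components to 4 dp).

1 1.4932 2->1
final: 1 -0.7647

Mode 2: guard c·x = -0.6673 hit at Δt = 1.4932 (t = 1.4932), x⁻ = (-0.6673) → reset → x⁺ = (-0.2806), jump to mode 1
Mode 1: flow for 0.8090 to horizon, guard not reached → x = (-0.7647)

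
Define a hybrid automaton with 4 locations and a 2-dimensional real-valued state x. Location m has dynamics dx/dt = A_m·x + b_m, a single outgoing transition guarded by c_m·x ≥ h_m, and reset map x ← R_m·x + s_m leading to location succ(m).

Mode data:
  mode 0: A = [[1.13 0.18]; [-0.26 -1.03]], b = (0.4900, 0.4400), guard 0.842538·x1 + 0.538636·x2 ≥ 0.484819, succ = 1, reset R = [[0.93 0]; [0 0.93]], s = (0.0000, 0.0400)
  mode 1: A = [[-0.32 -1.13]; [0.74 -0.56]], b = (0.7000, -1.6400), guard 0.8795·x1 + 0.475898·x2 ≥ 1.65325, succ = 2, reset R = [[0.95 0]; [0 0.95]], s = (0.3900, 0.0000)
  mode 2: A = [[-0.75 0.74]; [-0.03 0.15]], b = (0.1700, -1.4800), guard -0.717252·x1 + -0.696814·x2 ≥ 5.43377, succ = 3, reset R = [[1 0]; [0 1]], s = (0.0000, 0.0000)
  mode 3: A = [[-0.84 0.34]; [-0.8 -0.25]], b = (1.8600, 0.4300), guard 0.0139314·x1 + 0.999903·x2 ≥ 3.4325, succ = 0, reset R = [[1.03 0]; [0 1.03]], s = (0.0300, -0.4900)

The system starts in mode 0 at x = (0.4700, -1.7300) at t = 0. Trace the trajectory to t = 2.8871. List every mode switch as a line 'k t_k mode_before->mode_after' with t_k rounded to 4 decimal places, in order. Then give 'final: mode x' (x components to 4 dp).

Mode 0: guard c·x = 0.4848 hit at Δt = 0.5804 (t = 0.5804), x⁻ = (1.1177, -0.8483) → reset → x⁺ = (1.0395, -0.7489), jump to mode 1
Mode 1: guard c·x = 1.6533 hit at Δt = 1.1409 (t = 1.7213), x⁻ = (2.2492, -0.6828) → reset → x⁺ = (2.5268, -0.6487), jump to mode 2
Mode 2: flow for 1.1658 to horizon, guard not reached → x = (0.1483, -2.7096)

1 0.5804 0->1
2 1.7213 1->2
final: 2 0.1483 -2.7096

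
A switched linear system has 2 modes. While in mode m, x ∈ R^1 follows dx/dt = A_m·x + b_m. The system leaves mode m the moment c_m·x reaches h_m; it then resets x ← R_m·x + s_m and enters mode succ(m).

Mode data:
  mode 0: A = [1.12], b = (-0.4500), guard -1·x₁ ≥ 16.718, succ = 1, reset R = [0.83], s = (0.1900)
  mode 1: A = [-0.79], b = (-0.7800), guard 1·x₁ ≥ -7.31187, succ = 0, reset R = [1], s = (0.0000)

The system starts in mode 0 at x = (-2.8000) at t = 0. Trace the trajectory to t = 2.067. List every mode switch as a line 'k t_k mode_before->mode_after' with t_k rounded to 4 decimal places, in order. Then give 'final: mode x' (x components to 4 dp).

1 1.4969 0->1
final: 1 -9.0812

Mode 0: guard c·x = 16.7180 hit at Δt = 1.4969 (t = 1.4969), x⁻ = (-16.7180) → reset → x⁺ = (-13.6859), jump to mode 1
Mode 1: flow for 0.5701 to horizon, guard not reached → x = (-9.0812)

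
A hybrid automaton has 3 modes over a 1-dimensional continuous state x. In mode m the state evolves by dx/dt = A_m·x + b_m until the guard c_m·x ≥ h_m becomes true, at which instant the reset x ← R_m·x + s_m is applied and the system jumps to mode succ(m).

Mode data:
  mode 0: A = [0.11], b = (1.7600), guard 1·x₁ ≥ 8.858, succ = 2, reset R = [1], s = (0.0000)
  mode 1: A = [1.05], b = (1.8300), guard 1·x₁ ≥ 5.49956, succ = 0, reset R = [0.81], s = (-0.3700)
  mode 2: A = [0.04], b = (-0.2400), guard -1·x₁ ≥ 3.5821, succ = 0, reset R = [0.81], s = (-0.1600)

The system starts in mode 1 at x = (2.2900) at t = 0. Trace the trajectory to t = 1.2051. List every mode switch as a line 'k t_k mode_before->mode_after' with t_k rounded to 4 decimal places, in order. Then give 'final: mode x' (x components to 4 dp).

1 0.5576 1->0
final: 0 5.5673

Mode 1: guard c·x = 5.4996 hit at Δt = 0.5576 (t = 0.5576), x⁻ = (5.4996) → reset → x⁺ = (4.0846), jump to mode 0
Mode 0: flow for 0.6475 to horizon, guard not reached → x = (5.5673)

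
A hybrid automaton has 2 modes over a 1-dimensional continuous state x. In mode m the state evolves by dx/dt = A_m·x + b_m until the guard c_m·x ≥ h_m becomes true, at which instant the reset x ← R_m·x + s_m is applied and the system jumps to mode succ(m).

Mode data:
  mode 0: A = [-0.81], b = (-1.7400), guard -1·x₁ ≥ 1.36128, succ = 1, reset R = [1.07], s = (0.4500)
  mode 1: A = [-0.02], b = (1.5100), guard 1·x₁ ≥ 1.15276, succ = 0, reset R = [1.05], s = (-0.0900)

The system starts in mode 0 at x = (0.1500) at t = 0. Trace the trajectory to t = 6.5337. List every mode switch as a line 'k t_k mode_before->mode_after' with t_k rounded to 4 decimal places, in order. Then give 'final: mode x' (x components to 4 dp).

1 1.3232 0->1
2 2.7547 1->0
3 4.5128 0->1
4 5.9443 1->0
final: 0 -0.1204

Mode 0: guard c·x = 1.3613 hit at Δt = 1.3232 (t = 1.3232), x⁻ = (-1.3613) → reset → x⁺ = (-1.0066), jump to mode 1
Mode 1: guard c·x = 1.1528 hit at Δt = 1.4315 (t = 2.7547), x⁻ = (1.1528) → reset → x⁺ = (1.1204), jump to mode 0
Mode 0: guard c·x = 1.3613 hit at Δt = 1.7581 (t = 4.5128), x⁻ = (-1.3613) → reset → x⁺ = (-1.0066), jump to mode 1
Mode 1: guard c·x = 1.1528 hit at Δt = 1.4315 (t = 5.9443), x⁻ = (1.1528) → reset → x⁺ = (1.1204), jump to mode 0
Mode 0: flow for 0.5894 to horizon, guard not reached → x = (-0.1204)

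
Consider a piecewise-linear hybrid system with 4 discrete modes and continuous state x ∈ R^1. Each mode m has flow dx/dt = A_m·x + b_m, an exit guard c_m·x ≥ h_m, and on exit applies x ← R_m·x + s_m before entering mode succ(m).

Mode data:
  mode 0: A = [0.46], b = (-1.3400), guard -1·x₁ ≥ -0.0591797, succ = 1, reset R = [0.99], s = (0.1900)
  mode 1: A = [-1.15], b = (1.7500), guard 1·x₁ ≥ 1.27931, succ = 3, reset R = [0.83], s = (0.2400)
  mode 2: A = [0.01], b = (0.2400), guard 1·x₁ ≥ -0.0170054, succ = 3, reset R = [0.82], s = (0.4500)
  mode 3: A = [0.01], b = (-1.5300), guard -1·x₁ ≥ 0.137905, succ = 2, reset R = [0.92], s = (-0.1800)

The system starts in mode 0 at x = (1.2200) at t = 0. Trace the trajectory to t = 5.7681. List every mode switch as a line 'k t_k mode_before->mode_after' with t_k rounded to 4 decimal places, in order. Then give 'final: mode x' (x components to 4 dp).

1 1.1351 0->1
2 2.5773 1->3
3 3.5219 3->2
4 4.7379 2->3
5 5.1134 3->2
final: 2 -0.1512

Mode 0: guard c·x = -0.0592 hit at Δt = 1.1351 (t = 1.1351), x⁻ = (0.0592) → reset → x⁺ = (0.2486), jump to mode 1
Mode 1: guard c·x = 1.2793 hit at Δt = 1.4422 (t = 2.5773), x⁻ = (1.2793) → reset → x⁺ = (1.3018), jump to mode 3
Mode 3: guard c·x = 0.1379 hit at Δt = 0.9446 (t = 3.5219), x⁻ = (-0.1379) → reset → x⁺ = (-0.3069), jump to mode 2
Mode 2: guard c·x = -0.0170 hit at Δt = 1.2160 (t = 4.7379), x⁻ = (-0.0170) → reset → x⁺ = (0.4361), jump to mode 3
Mode 3: guard c·x = 0.1379 hit at Δt = 0.3755 (t = 5.1134), x⁻ = (-0.1379) → reset → x⁺ = (-0.3069), jump to mode 2
Mode 2: flow for 0.6547 to horizon, guard not reached → x = (-0.1512)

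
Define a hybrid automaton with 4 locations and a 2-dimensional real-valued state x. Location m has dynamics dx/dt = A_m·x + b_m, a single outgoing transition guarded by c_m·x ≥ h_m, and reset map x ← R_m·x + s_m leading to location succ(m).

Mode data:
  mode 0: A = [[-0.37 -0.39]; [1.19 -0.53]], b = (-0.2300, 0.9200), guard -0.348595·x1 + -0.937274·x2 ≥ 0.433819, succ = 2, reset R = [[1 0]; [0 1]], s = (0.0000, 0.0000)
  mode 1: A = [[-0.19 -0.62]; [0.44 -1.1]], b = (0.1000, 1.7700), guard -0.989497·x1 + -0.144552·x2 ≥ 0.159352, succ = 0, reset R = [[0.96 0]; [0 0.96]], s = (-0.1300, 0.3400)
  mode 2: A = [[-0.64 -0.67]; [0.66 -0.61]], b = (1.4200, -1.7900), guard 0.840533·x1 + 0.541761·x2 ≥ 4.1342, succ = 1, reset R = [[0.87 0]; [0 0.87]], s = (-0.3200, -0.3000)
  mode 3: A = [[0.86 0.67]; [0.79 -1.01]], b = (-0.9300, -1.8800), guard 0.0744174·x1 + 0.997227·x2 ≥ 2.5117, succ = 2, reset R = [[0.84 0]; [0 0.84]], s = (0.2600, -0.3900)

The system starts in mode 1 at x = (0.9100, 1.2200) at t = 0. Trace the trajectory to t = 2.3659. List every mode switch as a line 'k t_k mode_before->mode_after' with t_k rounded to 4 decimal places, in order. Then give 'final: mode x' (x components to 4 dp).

Mode 1: guard c·x = 0.1594 hit at Δt = 1.4774 (t = 1.4774), x⁻ = (-0.3888, 1.5588) → reset → x⁺ = (-0.5032, 1.8365), jump to mode 0
Mode 0: flow for 0.8885 to horizon, guard not reached → x = (-0.9730, 1.1328)

1 1.4774 1->0
final: 0 -0.9730 1.1328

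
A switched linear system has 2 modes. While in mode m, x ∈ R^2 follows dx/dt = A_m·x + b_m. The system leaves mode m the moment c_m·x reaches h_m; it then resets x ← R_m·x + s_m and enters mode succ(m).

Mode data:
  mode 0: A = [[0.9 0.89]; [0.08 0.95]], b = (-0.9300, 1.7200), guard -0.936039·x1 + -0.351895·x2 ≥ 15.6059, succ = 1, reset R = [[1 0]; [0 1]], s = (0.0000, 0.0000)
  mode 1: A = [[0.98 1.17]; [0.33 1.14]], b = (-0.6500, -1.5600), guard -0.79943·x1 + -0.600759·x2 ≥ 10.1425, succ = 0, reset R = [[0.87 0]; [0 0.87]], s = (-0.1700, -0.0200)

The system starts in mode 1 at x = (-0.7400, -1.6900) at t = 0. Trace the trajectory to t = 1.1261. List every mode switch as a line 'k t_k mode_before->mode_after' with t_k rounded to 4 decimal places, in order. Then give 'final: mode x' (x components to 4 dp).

Mode 1: guard c·x = 10.1425 hit at Δt = 0.7805 (t = 0.7805), x⁻ = (-7.2652, -7.2151) → reset → x⁺ = (-6.4907, -6.2971), jump to mode 0
Mode 0: flow for 0.3456 to horizon, guard not reached → x = (-11.8310, -8.3296)

1 0.7805 1->0
final: 0 -11.8310 -8.3296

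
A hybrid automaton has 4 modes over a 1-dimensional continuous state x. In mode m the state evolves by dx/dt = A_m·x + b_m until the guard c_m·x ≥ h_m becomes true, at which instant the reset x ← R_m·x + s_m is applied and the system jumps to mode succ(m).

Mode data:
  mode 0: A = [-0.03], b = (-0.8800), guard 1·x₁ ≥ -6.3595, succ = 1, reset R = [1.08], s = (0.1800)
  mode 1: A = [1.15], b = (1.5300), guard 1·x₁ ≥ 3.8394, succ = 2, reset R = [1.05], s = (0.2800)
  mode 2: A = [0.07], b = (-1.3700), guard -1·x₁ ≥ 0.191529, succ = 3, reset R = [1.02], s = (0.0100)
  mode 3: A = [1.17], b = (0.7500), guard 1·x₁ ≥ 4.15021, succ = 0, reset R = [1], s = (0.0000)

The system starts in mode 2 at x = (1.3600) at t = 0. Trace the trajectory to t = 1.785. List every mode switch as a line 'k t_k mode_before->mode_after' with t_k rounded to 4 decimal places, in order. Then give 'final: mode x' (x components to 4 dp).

1 1.1680 2->3
final: 3 0.2969

Mode 2: guard c·x = 0.1915 hit at Δt = 1.1680 (t = 1.1680), x⁻ = (-0.1915) → reset → x⁺ = (-0.1854), jump to mode 3
Mode 3: flow for 0.6170 to horizon, guard not reached → x = (0.2969)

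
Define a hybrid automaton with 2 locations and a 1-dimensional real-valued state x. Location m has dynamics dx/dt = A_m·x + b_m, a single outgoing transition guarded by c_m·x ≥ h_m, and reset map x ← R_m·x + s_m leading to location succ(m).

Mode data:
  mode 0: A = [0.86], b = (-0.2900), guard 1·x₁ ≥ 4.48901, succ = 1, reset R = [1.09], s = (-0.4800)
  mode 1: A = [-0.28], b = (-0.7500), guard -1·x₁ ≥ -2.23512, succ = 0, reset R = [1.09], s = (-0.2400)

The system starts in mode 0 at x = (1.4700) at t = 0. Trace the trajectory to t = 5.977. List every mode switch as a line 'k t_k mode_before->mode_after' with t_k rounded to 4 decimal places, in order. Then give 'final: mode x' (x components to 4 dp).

1 1.5103 0->1
2 2.8206 1->0
3 3.7549 0->1
4 5.0652 1->0
final: 0 4.4097

Mode 0: guard c·x = 4.4890 hit at Δt = 1.5103 (t = 1.5103), x⁻ = (4.4890) → reset → x⁺ = (4.4130), jump to mode 1
Mode 1: guard c·x = -2.2351 hit at Δt = 1.3103 (t = 2.8206), x⁻ = (2.2351) → reset → x⁺ = (2.1963), jump to mode 0
Mode 0: guard c·x = 4.4890 hit at Δt = 0.9343 (t = 3.7549), x⁻ = (4.4890) → reset → x⁺ = (4.4130), jump to mode 1
Mode 1: guard c·x = -2.2351 hit at Δt = 1.3103 (t = 5.0652), x⁻ = (2.2351) → reset → x⁺ = (2.1963), jump to mode 0
Mode 0: flow for 0.9118 to horizon, guard not reached → x = (4.4097)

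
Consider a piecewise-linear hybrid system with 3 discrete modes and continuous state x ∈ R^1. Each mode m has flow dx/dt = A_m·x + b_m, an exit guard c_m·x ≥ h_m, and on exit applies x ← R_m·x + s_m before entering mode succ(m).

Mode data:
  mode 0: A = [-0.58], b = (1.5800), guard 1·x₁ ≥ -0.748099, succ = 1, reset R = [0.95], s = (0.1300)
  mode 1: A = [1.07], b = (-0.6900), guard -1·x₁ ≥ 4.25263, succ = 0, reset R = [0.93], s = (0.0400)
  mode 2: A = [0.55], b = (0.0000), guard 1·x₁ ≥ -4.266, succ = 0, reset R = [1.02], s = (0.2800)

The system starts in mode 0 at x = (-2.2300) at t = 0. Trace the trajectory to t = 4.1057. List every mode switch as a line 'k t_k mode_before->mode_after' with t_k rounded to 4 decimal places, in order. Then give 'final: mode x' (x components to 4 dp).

Mode 0: guard c·x = -0.7481 hit at Δt = 0.6128 (t = 0.6128), x⁻ = (-0.7481) → reset → x⁺ = (-0.5807), jump to mode 1
Mode 1: guard c·x = 4.2526 hit at Δt = 1.2947 (t = 1.9075), x⁻ = (-4.2526) → reset → x⁺ = (-3.9149), jump to mode 0
Mode 0: guard c·x = -0.7481 hit at Δt = 1.1175 (t = 3.0250), x⁻ = (-0.7481) → reset → x⁺ = (-0.5807), jump to mode 1
Mode 1: flow for 1.0807 to horizon, guard not reached → x = (-3.2501)

1 0.6128 0->1
2 1.9075 1->0
3 3.0250 0->1
final: 1 -3.2501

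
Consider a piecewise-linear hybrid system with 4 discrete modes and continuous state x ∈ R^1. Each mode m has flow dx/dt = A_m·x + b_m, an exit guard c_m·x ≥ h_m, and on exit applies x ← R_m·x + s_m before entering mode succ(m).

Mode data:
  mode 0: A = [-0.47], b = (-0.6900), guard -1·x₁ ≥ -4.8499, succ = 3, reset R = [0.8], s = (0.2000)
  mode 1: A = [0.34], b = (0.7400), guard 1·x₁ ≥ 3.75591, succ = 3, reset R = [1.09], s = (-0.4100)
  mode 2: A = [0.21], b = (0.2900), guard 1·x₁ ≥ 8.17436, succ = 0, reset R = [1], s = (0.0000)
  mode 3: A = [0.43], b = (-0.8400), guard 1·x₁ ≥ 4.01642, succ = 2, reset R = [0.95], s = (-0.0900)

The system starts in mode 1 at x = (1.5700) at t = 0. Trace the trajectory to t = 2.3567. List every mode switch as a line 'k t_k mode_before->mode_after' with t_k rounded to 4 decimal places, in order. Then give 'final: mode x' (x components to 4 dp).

Mode 1: guard c·x = 3.7559 hit at Δt = 1.3518 (t = 1.3518), x⁻ = (3.7559) → reset → x⁺ = (3.6839), jump to mode 3
Mode 3: guard c·x = 4.0164 hit at Δt = 0.4087 (t = 1.7605), x⁻ = (4.0164) → reset → x⁺ = (3.7256), jump to mode 2
Mode 2: flow for 0.5962 to horizon, guard not reached → x = (4.4067)

1 1.3518 1->3
2 1.7605 3->2
final: 2 4.4067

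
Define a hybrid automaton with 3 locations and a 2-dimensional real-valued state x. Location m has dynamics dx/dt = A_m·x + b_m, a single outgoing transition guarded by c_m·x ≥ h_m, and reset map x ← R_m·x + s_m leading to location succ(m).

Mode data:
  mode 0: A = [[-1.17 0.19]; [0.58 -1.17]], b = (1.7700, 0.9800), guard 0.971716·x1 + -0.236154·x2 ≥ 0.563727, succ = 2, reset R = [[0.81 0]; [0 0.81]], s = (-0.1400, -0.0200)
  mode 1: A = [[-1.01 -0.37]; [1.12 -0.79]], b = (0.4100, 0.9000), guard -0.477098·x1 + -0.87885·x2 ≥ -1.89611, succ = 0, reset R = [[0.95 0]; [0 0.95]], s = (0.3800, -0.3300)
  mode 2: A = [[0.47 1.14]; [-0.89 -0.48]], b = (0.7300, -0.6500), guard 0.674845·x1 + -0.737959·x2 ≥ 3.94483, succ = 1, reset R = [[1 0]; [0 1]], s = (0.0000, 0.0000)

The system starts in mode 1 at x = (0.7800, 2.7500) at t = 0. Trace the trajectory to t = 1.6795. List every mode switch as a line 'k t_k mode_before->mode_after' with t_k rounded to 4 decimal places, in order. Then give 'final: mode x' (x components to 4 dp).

Mode 1: guard c·x = -1.8961 hit at Δt = 0.8945 (t = 0.8945), x⁻ = (0.0293, 2.1416) → reset → x⁺ = (0.4079, 1.7045), jump to mode 0
Mode 0: guard c·x = 0.5637 hit at Δt = 0.4296 (t = 1.3241), x⁻ = (0.9455, 1.5035) → reset → x⁺ = (0.6259, 1.1979), jump to mode 2
Mode 2: flow for 0.3554 to horizon, guard not reached → x = (1.4044, 0.4954)

1 0.8945 1->0
2 1.3241 0->2
final: 2 1.4044 0.4954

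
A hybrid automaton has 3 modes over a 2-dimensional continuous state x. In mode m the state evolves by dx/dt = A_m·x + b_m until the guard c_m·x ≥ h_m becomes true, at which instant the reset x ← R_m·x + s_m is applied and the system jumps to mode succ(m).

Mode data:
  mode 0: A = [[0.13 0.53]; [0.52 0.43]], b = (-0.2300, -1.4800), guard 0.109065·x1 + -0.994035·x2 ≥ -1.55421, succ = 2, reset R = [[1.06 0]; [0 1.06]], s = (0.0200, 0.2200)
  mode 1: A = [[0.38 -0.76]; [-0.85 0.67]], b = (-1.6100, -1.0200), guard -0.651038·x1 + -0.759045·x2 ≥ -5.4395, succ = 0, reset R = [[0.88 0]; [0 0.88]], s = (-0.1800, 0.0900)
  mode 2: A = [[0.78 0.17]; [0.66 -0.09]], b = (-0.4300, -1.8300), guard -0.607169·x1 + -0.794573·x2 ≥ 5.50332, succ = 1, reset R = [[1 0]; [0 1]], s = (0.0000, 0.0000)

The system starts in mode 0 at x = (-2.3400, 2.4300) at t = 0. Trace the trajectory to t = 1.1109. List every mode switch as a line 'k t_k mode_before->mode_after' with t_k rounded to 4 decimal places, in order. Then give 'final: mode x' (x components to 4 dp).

Mode 0: guard c·x = -1.5542 hit at Δt = 0.6101 (t = 0.6101), x⁻ = (-2.0371, 1.3400) → reset → x⁺ = (-2.1394, 1.6404), jump to mode 2
Mode 2: flow for 0.5008 to horizon, guard not reached → x = (-3.3412, -0.1983)

1 0.6101 0->2
final: 2 -3.3412 -0.1983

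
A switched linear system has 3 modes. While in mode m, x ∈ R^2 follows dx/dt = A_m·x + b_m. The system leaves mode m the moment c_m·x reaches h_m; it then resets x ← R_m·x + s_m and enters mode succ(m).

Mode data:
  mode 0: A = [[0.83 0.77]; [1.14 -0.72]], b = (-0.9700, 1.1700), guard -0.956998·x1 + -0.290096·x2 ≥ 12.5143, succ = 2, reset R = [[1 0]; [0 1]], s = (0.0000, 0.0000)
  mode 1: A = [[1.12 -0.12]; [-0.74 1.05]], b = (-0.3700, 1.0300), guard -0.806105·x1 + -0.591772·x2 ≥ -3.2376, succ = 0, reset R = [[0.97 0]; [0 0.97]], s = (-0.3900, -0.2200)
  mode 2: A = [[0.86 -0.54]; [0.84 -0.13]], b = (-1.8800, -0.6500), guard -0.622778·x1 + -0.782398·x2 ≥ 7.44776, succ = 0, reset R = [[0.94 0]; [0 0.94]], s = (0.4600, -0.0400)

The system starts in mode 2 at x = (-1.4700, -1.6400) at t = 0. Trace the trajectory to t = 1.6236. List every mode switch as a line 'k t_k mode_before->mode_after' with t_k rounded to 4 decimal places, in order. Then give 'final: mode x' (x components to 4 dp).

1 1.2868 2->0
final: 0 -7.8011 -5.7336

Mode 2: guard c·x = 7.4478 hit at Δt = 1.2868 (t = 1.2868), x⁻ = (-5.1828, -5.3937) → reset → x⁺ = (-4.4119, -5.1101), jump to mode 0
Mode 0: flow for 0.3368 to horizon, guard not reached → x = (-7.8011, -5.7336)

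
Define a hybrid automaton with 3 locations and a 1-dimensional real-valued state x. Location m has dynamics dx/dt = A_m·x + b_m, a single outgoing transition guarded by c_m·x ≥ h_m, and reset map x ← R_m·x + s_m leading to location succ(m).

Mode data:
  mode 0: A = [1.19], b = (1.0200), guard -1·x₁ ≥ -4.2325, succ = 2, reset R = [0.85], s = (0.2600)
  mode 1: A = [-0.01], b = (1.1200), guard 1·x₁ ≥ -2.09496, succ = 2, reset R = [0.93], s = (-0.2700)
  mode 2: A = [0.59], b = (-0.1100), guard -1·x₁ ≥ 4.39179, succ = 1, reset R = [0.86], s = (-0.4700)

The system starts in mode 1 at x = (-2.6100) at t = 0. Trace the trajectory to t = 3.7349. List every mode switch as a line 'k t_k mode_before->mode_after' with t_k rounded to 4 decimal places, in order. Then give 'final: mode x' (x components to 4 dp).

Mode 1: guard c·x = -2.0950 hit at Δt = 0.4504 (t = 0.4504), x⁻ = (-2.0950) → reset → x⁺ = (-2.2183), jump to mode 2
Mode 2: guard c·x = 4.3918 hit at Δt = 1.0913 (t = 1.5417), x⁻ = (-4.3918) → reset → x⁺ = (-4.2469), jump to mode 1
Mode 1: guard c·x = -2.0950 hit at Δt = 1.8686 (t = 3.4103), x⁻ = (-2.0950) → reset → x⁺ = (-2.2183), jump to mode 2
Mode 2: flow for 0.3246 to horizon, guard not reached → x = (-2.7260)

1 0.4504 1->2
2 1.5417 2->1
3 3.4103 1->2
final: 2 -2.7260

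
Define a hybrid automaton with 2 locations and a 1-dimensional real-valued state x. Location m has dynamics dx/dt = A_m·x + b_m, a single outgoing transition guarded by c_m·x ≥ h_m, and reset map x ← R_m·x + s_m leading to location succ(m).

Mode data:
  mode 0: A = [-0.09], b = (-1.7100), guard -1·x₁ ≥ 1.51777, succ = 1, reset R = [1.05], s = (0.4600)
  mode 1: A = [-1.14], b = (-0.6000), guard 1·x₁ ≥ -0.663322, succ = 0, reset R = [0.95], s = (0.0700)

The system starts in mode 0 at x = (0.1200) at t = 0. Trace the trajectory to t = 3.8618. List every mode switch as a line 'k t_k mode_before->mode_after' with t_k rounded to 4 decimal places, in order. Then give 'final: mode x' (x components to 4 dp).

Mode 0: guard c·x = 1.5178 hit at Δt = 0.9950 (t = 0.9950), x⁻ = (-1.5178) → reset → x⁺ = (-1.1337), jump to mode 1
Mode 1: guard c·x = -0.6633 hit at Δt = 1.3062 (t = 2.3012), x⁻ = (-0.6633) → reset → x⁺ = (-0.5602), jump to mode 0
Mode 0: guard c·x = 1.5178 hit at Δt = 0.5925 (t = 2.8937), x⁻ = (-1.5178) → reset → x⁺ = (-1.1337), jump to mode 1
Mode 1: flow for 0.9681 to horizon, guard not reached → x = (-0.7278)

1 0.9950 0->1
2 2.3012 1->0
3 2.8937 0->1
final: 1 -0.7278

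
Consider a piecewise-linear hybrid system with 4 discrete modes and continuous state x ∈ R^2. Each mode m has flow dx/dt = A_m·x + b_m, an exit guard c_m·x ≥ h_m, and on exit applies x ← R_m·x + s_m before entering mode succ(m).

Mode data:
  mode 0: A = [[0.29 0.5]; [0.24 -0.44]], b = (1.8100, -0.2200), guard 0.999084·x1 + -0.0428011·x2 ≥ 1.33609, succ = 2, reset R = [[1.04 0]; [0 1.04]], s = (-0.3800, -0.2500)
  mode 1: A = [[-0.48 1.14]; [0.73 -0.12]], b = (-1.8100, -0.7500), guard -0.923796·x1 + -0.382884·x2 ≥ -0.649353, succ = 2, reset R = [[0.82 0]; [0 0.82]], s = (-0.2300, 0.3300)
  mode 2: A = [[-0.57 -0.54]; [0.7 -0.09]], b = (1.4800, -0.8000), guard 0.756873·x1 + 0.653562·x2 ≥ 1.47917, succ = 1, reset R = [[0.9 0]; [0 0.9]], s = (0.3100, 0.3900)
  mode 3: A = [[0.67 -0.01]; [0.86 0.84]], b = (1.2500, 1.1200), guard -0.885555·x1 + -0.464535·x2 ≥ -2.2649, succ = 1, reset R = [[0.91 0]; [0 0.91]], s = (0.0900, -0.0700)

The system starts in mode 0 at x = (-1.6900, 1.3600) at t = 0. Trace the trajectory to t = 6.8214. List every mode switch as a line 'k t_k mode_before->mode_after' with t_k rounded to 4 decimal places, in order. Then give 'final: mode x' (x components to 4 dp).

Mode 0: guard c·x = 1.3361 hit at Δt = 1.4239 (t = 1.4239), x⁻ = (1.3578, 0.4785) → reset → x⁺ = (1.0321, 0.2476), jump to mode 2
Mode 2: guard c·x = 1.4792 hit at Δt = 1.0692 (t = 2.4931), x⁻ = (1.6212, 0.3857) → reset → x⁺ = (1.7691, 0.7372), jump to mode 1
Mode 1: guard c·x = -0.6494 hit at Δt = 0.9394 (t = 3.4325), x⁻ = (0.4260, 0.6682) → reset → x⁺ = (0.1193, 0.8779), jump to mode 2
Mode 2: guard c·x = 1.4792 hit at Δt = 2.0985 (t = 5.5310), x⁻ = (1.5378, 0.4824) → reset → x⁺ = (1.6940, 0.8241), jump to mode 1
Mode 1: guard c·x = -0.6494 hit at Δt = 0.9649 (t = 6.4959), x⁻ = (0.4063, 0.7155) → reset → x⁺ = (0.1032, 0.9167), jump to mode 2
Mode 2: flow for 0.3255 to horizon, guard not reached → x = (0.3980, 0.6904)

1 1.4239 0->2
2 2.4931 2->1
3 3.4325 1->2
4 5.5310 2->1
5 6.4959 1->2
final: 2 0.3980 0.6904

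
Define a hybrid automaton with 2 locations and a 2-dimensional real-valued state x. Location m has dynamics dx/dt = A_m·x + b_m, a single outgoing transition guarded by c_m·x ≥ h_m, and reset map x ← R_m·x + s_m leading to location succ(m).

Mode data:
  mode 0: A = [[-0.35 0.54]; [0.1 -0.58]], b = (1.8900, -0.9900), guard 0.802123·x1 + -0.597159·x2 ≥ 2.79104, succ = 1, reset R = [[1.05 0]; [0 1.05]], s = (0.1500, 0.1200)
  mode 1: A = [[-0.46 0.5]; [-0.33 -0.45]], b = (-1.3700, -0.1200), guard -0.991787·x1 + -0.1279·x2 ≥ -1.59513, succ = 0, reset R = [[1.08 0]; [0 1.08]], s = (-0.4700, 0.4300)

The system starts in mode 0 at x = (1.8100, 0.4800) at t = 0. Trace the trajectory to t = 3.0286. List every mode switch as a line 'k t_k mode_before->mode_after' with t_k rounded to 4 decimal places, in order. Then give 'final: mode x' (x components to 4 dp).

1 1.3898 0->1
2 1.9937 1->0
final: 0 2.2808 -0.8529

Mode 0: guard c·x = 2.7910 hit at Δt = 1.3898 (t = 1.3898), x⁻ = (3.1251, -0.4761) → reset → x⁺ = (3.4314, -0.3799), jump to mode 1
Mode 1: guard c·x = -1.5951 hit at Δt = 0.6039 (t = 1.9937), x⁻ = (1.7102, -0.7896) → reset → x⁺ = (1.3770, -0.4228), jump to mode 0
Mode 0: flow for 1.0349 to horizon, guard not reached → x = (2.2808, -0.8529)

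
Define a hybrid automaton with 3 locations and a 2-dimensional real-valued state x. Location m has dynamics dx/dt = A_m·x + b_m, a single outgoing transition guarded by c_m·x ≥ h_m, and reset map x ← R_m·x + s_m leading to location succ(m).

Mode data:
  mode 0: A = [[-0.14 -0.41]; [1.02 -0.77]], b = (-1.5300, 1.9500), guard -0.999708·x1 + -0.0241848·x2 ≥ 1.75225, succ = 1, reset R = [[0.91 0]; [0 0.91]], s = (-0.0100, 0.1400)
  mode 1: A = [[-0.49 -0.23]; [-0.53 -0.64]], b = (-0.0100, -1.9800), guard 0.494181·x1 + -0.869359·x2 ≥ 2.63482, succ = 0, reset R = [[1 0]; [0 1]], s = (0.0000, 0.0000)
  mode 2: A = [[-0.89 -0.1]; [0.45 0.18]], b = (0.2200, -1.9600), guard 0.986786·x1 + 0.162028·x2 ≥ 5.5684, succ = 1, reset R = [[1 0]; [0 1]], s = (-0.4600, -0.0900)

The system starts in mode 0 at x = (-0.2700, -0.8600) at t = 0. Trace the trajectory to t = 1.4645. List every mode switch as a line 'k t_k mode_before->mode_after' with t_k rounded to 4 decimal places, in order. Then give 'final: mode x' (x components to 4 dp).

Mode 0: guard c·x = 1.7523 hit at Δt = 1.0995 (t = 1.0995), x⁻ = (-1.7587, 0.2462) → reset → x⁺ = (-1.6104, 0.3641), jump to mode 1
Mode 1: flow for 0.3650 to horizon, guard not reached → x = (-1.3592, -0.1010)

1 1.0995 0->1
final: 1 -1.3592 -0.1010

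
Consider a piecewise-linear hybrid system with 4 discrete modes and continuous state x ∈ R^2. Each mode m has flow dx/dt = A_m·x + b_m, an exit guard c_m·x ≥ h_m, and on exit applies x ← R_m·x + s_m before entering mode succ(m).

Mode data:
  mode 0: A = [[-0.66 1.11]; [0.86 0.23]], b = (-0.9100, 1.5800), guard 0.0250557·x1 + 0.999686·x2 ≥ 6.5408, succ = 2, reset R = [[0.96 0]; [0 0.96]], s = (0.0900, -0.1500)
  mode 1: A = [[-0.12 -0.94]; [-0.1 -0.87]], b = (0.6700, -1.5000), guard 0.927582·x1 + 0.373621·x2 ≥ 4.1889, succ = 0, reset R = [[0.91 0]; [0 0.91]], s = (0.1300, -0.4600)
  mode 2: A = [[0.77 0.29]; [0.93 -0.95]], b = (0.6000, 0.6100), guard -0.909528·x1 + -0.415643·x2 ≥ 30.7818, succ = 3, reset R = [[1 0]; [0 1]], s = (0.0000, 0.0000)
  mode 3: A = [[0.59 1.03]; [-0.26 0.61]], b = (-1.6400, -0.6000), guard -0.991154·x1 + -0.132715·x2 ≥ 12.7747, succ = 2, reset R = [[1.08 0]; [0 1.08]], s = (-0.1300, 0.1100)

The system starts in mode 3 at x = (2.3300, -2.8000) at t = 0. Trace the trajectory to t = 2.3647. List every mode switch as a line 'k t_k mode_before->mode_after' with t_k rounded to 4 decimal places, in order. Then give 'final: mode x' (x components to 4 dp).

Mode 3: guard c·x = 12.7747 hit at Δt = 1.5976 (t = 1.5976), x⁻ = (-11.8566, -7.7084) → reset → x⁺ = (-12.9351, -8.2150), jump to mode 2
Mode 2: flow for 0.7671 to horizon, guard not reached → x = (-25.8001, -13.4682)

1 1.5976 3->2
final: 2 -25.8001 -13.4682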